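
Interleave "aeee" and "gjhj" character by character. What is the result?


Interleaving "aeee" and "gjhj":
  Position 0: 'a' from first, 'g' from second => "ag"
  Position 1: 'e' from first, 'j' from second => "ej"
  Position 2: 'e' from first, 'h' from second => "eh"
  Position 3: 'e' from first, 'j' from second => "ej"
Result: agejehej

agejehej


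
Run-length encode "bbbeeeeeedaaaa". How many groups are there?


Input: bbbeeeeeedaaaa
Scanning for consecutive runs:
  Group 1: 'b' x 3 (positions 0-2)
  Group 2: 'e' x 6 (positions 3-8)
  Group 3: 'd' x 1 (positions 9-9)
  Group 4: 'a' x 4 (positions 10-13)
Total groups: 4

4


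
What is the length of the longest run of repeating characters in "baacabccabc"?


Input: "baacabccabc"
Scanning for longest run:
  Position 1 ('a'): new char, reset run to 1
  Position 2 ('a'): continues run of 'a', length=2
  Position 3 ('c'): new char, reset run to 1
  Position 4 ('a'): new char, reset run to 1
  Position 5 ('b'): new char, reset run to 1
  Position 6 ('c'): new char, reset run to 1
  Position 7 ('c'): continues run of 'c', length=2
  Position 8 ('a'): new char, reset run to 1
  Position 9 ('b'): new char, reset run to 1
  Position 10 ('c'): new char, reset run to 1
Longest run: 'a' with length 2

2


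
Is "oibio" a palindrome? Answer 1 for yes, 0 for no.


Input: oibio
Reversed: oibio
  Compare pos 0 ('o') with pos 4 ('o'): match
  Compare pos 1 ('i') with pos 3 ('i'): match
Result: palindrome

1


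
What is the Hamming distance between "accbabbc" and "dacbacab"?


Comparing "accbabbc" and "dacbacab" position by position:
  Position 0: 'a' vs 'd' => differ
  Position 1: 'c' vs 'a' => differ
  Position 2: 'c' vs 'c' => same
  Position 3: 'b' vs 'b' => same
  Position 4: 'a' vs 'a' => same
  Position 5: 'b' vs 'c' => differ
  Position 6: 'b' vs 'a' => differ
  Position 7: 'c' vs 'b' => differ
Total differences (Hamming distance): 5

5


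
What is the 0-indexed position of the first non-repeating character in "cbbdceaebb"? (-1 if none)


Input: cbbdceaebb
Character frequencies:
  'a': 1
  'b': 4
  'c': 2
  'd': 1
  'e': 2
Scanning left to right for freq == 1:
  Position 0 ('c'): freq=2, skip
  Position 1 ('b'): freq=4, skip
  Position 2 ('b'): freq=4, skip
  Position 3 ('d'): unique! => answer = 3

3


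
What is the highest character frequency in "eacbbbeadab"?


Input: eacbbbeadab
Character counts:
  'a': 3
  'b': 4
  'c': 1
  'd': 1
  'e': 2
Maximum frequency: 4

4


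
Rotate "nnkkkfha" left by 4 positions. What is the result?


Input: "nnkkkfha", rotate left by 4
First 4 characters: "nnkk"
Remaining characters: "kfha"
Concatenate remaining + first: "kfha" + "nnkk" = "kfhannkk"

kfhannkk


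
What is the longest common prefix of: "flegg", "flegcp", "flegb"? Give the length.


Words: flegg, flegcp, flegb
  Position 0: all 'f' => match
  Position 1: all 'l' => match
  Position 2: all 'e' => match
  Position 3: all 'g' => match
  Position 4: ('g', 'c', 'b') => mismatch, stop
LCP = "fleg" (length 4)

4


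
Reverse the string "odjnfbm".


Input: odjnfbm
Reading characters right to left:
  Position 6: 'm'
  Position 5: 'b'
  Position 4: 'f'
  Position 3: 'n'
  Position 2: 'j'
  Position 1: 'd'
  Position 0: 'o'
Reversed: mbfnjdo

mbfnjdo


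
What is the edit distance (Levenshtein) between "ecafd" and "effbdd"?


Computing edit distance: "ecafd" -> "effbdd"
DP table:
           e    f    f    b    d    d
      0    1    2    3    4    5    6
  e   1    0    1    2    3    4    5
  c   2    1    1    2    3    4    5
  a   3    2    2    2    3    4    5
  f   4    3    2    2    3    4    5
  d   5    4    3    3    3    3    4
Edit distance = dp[5][6] = 4

4


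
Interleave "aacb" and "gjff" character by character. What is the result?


Interleaving "aacb" and "gjff":
  Position 0: 'a' from first, 'g' from second => "ag"
  Position 1: 'a' from first, 'j' from second => "aj"
  Position 2: 'c' from first, 'f' from second => "cf"
  Position 3: 'b' from first, 'f' from second => "bf"
Result: agajcfbf

agajcfbf


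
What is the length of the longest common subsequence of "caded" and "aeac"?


LCS of "caded" and "aeac"
DP table:
           a    e    a    c
      0    0    0    0    0
  c   0    0    0    0    1
  a   0    1    1    1    1
  d   0    1    1    1    1
  e   0    1    2    2    2
  d   0    1    2    2    2
LCS length = dp[5][4] = 2

2


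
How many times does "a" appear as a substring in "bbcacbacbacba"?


Searching for "a" in "bbcacbacbacba"
Scanning each position:
  Position 0: "b" => no
  Position 1: "b" => no
  Position 2: "c" => no
  Position 3: "a" => MATCH
  Position 4: "c" => no
  Position 5: "b" => no
  Position 6: "a" => MATCH
  Position 7: "c" => no
  Position 8: "b" => no
  Position 9: "a" => MATCH
  Position 10: "c" => no
  Position 11: "b" => no
  Position 12: "a" => MATCH
Total occurrences: 4

4


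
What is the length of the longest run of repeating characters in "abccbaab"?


Input: "abccbaab"
Scanning for longest run:
  Position 1 ('b'): new char, reset run to 1
  Position 2 ('c'): new char, reset run to 1
  Position 3 ('c'): continues run of 'c', length=2
  Position 4 ('b'): new char, reset run to 1
  Position 5 ('a'): new char, reset run to 1
  Position 6 ('a'): continues run of 'a', length=2
  Position 7 ('b'): new char, reset run to 1
Longest run: 'c' with length 2

2


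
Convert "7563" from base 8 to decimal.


Input: "7563" in base 8
Positional expansion:
  Digit '7' (value 7) x 8^3 = 3584
  Digit '5' (value 5) x 8^2 = 320
  Digit '6' (value 6) x 8^1 = 48
  Digit '3' (value 3) x 8^0 = 3
Sum = 3955

3955


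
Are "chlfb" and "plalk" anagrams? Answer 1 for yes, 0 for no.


Strings: "chlfb", "plalk"
Sorted first:  bcfhl
Sorted second: akllp
Differ at position 0: 'b' vs 'a' => not anagrams

0


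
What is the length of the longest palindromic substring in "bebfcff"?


Input: "bebfcff"
Checking substrings for palindromes:
  [0:3] "beb" (len 3) => palindrome
  [3:6] "fcf" (len 3) => palindrome
  [5:7] "ff" (len 2) => palindrome
Longest palindromic substring: "beb" with length 3

3


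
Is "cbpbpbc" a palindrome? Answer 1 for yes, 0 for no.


Input: cbpbpbc
Reversed: cbpbpbc
  Compare pos 0 ('c') with pos 6 ('c'): match
  Compare pos 1 ('b') with pos 5 ('b'): match
  Compare pos 2 ('p') with pos 4 ('p'): match
Result: palindrome

1


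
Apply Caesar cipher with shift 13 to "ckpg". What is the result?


Caesar cipher: shift "ckpg" by 13
  'c' (pos 2) + 13 = pos 15 = 'p'
  'k' (pos 10) + 13 = pos 23 = 'x'
  'p' (pos 15) + 13 = pos 2 = 'c'
  'g' (pos 6) + 13 = pos 19 = 't'
Result: pxct

pxct


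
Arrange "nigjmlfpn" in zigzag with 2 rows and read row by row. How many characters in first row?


Zigzag "nigjmlfpn" into 2 rows:
Placing characters:
  'n' => row 0
  'i' => row 1
  'g' => row 0
  'j' => row 1
  'm' => row 0
  'l' => row 1
  'f' => row 0
  'p' => row 1
  'n' => row 0
Rows:
  Row 0: "ngmfn"
  Row 1: "ijlp"
First row length: 5

5


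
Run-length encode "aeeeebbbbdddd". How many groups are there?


Input: aeeeebbbbdddd
Scanning for consecutive runs:
  Group 1: 'a' x 1 (positions 0-0)
  Group 2: 'e' x 4 (positions 1-4)
  Group 3: 'b' x 4 (positions 5-8)
  Group 4: 'd' x 4 (positions 9-12)
Total groups: 4

4


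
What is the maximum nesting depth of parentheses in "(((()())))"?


Input: "(((()())))"
Tracking depth:
  Position 0 '(': depth becomes 1
  Position 1 '(': depth becomes 2
  Position 2 '(': depth becomes 3
  Position 3 '(': depth becomes 4
  Position 4 ')': depth becomes 3
  Position 5 '(': depth becomes 4
  Position 6 ')': depth becomes 3
  Position 7 ')': depth becomes 2
  Position 8 ')': depth becomes 1
  Position 9 ')': depth becomes 0
Maximum depth reached: 4

4


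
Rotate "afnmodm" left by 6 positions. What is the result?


Input: "afnmodm", rotate left by 6
First 6 characters: "afnmod"
Remaining characters: "m"
Concatenate remaining + first: "m" + "afnmod" = "mafnmod"

mafnmod


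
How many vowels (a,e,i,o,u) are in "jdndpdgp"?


Input: jdndpdgp
Checking each character:
  'j' at position 0: consonant
  'd' at position 1: consonant
  'n' at position 2: consonant
  'd' at position 3: consonant
  'p' at position 4: consonant
  'd' at position 5: consonant
  'g' at position 6: consonant
  'p' at position 7: consonant
Total vowels: 0

0


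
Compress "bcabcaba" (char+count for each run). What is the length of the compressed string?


Input: bcabcaba
Runs:
  'b' x 1 => "b1"
  'c' x 1 => "c1"
  'a' x 1 => "a1"
  'b' x 1 => "b1"
  'c' x 1 => "c1"
  'a' x 1 => "a1"
  'b' x 1 => "b1"
  'a' x 1 => "a1"
Compressed: "b1c1a1b1c1a1b1a1"
Compressed length: 16

16


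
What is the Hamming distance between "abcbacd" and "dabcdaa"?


Comparing "abcbacd" and "dabcdaa" position by position:
  Position 0: 'a' vs 'd' => differ
  Position 1: 'b' vs 'a' => differ
  Position 2: 'c' vs 'b' => differ
  Position 3: 'b' vs 'c' => differ
  Position 4: 'a' vs 'd' => differ
  Position 5: 'c' vs 'a' => differ
  Position 6: 'd' vs 'a' => differ
Total differences (Hamming distance): 7

7


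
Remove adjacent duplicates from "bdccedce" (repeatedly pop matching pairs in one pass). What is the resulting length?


Input: bdccedce
Stack-based adjacent duplicate removal:
  Read 'b': push. Stack: b
  Read 'd': push. Stack: bd
  Read 'c': push. Stack: bdc
  Read 'c': matches stack top 'c' => pop. Stack: bd
  Read 'e': push. Stack: bde
  Read 'd': push. Stack: bded
  Read 'c': push. Stack: bdedc
  Read 'e': push. Stack: bdedce
Final stack: "bdedce" (length 6)

6


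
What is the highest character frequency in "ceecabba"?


Input: ceecabba
Character counts:
  'a': 2
  'b': 2
  'c': 2
  'e': 2
Maximum frequency: 2

2


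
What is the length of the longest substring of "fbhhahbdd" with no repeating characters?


Input: "fbhhahbdd"
Sliding window (track last position of each char):
  Position 0 ('f'): window [0,0] length 1 -- new best
  Position 1 ('b'): window [0,1] length 2 -- new best
  Position 2 ('h'): window [0,2] length 3 -- new best
  Position 3 ('h'): repeat (last at 2), move window start to 3
  Position 3 ('h'): window [3,3] length 1
  Position 4 ('a'): window [3,4] length 2
  Position 5 ('h'): repeat (last at 3), move window start to 4
  Position 5 ('h'): window [4,5] length 2
  Position 6 ('b'): window [4,6] length 3
  Position 7 ('d'): window [4,7] length 4 -- new best
  Position 8 ('d'): repeat (last at 7), move window start to 8
  Position 8 ('d'): window [8,8] length 1
Longest substring with no repeats: "ahbd" with length 4

4


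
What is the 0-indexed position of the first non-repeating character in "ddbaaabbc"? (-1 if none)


Input: ddbaaabbc
Character frequencies:
  'a': 3
  'b': 3
  'c': 1
  'd': 2
Scanning left to right for freq == 1:
  Position 0 ('d'): freq=2, skip
  Position 1 ('d'): freq=2, skip
  Position 2 ('b'): freq=3, skip
  Position 3 ('a'): freq=3, skip
  Position 4 ('a'): freq=3, skip
  Position 5 ('a'): freq=3, skip
  Position 6 ('b'): freq=3, skip
  Position 7 ('b'): freq=3, skip
  Position 8 ('c'): unique! => answer = 8

8


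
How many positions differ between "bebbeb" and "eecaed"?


Comparing "bebbeb" and "eecaed" position by position:
  Position 0: 'b' vs 'e' => DIFFER
  Position 1: 'e' vs 'e' => same
  Position 2: 'b' vs 'c' => DIFFER
  Position 3: 'b' vs 'a' => DIFFER
  Position 4: 'e' vs 'e' => same
  Position 5: 'b' vs 'd' => DIFFER
Positions that differ: 4

4


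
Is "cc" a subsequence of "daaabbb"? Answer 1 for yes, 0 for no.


Check if "cc" is a subsequence of "daaabbb"
Greedy scan:
  Position 0 ('d'): no match needed
  Position 1 ('a'): no match needed
  Position 2 ('a'): no match needed
  Position 3 ('a'): no match needed
  Position 4 ('b'): no match needed
  Position 5 ('b'): no match needed
  Position 6 ('b'): no match needed
Only matched 0/2 characters => not a subsequence

0


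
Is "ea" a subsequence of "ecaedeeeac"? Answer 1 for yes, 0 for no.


Check if "ea" is a subsequence of "ecaedeeeac"
Greedy scan:
  Position 0 ('e'): matches sub[0] = 'e'
  Position 1 ('c'): no match needed
  Position 2 ('a'): matches sub[1] = 'a'
  Position 3 ('e'): no match needed
  Position 4 ('d'): no match needed
  Position 5 ('e'): no match needed
  Position 6 ('e'): no match needed
  Position 7 ('e'): no match needed
  Position 8 ('a'): no match needed
  Position 9 ('c'): no match needed
All 2 characters matched => is a subsequence

1


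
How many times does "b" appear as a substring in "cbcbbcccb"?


Searching for "b" in "cbcbbcccb"
Scanning each position:
  Position 0: "c" => no
  Position 1: "b" => MATCH
  Position 2: "c" => no
  Position 3: "b" => MATCH
  Position 4: "b" => MATCH
  Position 5: "c" => no
  Position 6: "c" => no
  Position 7: "c" => no
  Position 8: "b" => MATCH
Total occurrences: 4

4


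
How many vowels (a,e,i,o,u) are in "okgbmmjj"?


Input: okgbmmjj
Checking each character:
  'o' at position 0: vowel (running total: 1)
  'k' at position 1: consonant
  'g' at position 2: consonant
  'b' at position 3: consonant
  'm' at position 4: consonant
  'm' at position 5: consonant
  'j' at position 6: consonant
  'j' at position 7: consonant
Total vowels: 1

1


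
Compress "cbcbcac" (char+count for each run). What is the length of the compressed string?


Input: cbcbcac
Runs:
  'c' x 1 => "c1"
  'b' x 1 => "b1"
  'c' x 1 => "c1"
  'b' x 1 => "b1"
  'c' x 1 => "c1"
  'a' x 1 => "a1"
  'c' x 1 => "c1"
Compressed: "c1b1c1b1c1a1c1"
Compressed length: 14

14


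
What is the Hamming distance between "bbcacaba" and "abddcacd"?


Comparing "bbcacaba" and "abddcacd" position by position:
  Position 0: 'b' vs 'a' => differ
  Position 1: 'b' vs 'b' => same
  Position 2: 'c' vs 'd' => differ
  Position 3: 'a' vs 'd' => differ
  Position 4: 'c' vs 'c' => same
  Position 5: 'a' vs 'a' => same
  Position 6: 'b' vs 'c' => differ
  Position 7: 'a' vs 'd' => differ
Total differences (Hamming distance): 5

5


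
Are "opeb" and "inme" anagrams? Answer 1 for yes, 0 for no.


Strings: "opeb", "inme"
Sorted first:  beop
Sorted second: eimn
Differ at position 0: 'b' vs 'e' => not anagrams

0


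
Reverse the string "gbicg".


Input: gbicg
Reading characters right to left:
  Position 4: 'g'
  Position 3: 'c'
  Position 2: 'i'
  Position 1: 'b'
  Position 0: 'g'
Reversed: gcibg

gcibg


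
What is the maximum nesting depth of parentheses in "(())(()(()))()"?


Input: "(())(()(()))()"
Tracking depth:
  Position 0 '(': depth becomes 1
  Position 1 '(': depth becomes 2
  Position 2 ')': depth becomes 1
  Position 3 ')': depth becomes 0
  Position 4 '(': depth becomes 1
  Position 5 '(': depth becomes 2
  Position 6 ')': depth becomes 1
  Position 7 '(': depth becomes 2
  Position 8 '(': depth becomes 3
  Position 9 ')': depth becomes 2
  Position 10 ')': depth becomes 1
  Position 11 ')': depth becomes 0
  Position 12 '(': depth becomes 1
  Position 13 ')': depth becomes 0
Maximum depth reached: 3

3


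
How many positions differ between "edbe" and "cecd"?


Comparing "edbe" and "cecd" position by position:
  Position 0: 'e' vs 'c' => DIFFER
  Position 1: 'd' vs 'e' => DIFFER
  Position 2: 'b' vs 'c' => DIFFER
  Position 3: 'e' vs 'd' => DIFFER
Positions that differ: 4

4


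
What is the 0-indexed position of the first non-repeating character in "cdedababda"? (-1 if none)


Input: cdedababda
Character frequencies:
  'a': 3
  'b': 2
  'c': 1
  'd': 3
  'e': 1
Scanning left to right for freq == 1:
  Position 0 ('c'): unique! => answer = 0

0


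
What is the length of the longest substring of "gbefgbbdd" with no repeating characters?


Input: "gbefgbbdd"
Sliding window (track last position of each char):
  Position 0 ('g'): window [0,0] length 1 -- new best
  Position 1 ('b'): window [0,1] length 2 -- new best
  Position 2 ('e'): window [0,2] length 3 -- new best
  Position 3 ('f'): window [0,3] length 4 -- new best
  Position 4 ('g'): repeat (last at 0), move window start to 1
  Position 4 ('g'): window [1,4] length 4
  Position 5 ('b'): repeat (last at 1), move window start to 2
  Position 5 ('b'): window [2,5] length 4
  Position 6 ('b'): repeat (last at 5), move window start to 6
  Position 6 ('b'): window [6,6] length 1
  Position 7 ('d'): window [6,7] length 2
  Position 8 ('d'): repeat (last at 7), move window start to 8
  Position 8 ('d'): window [8,8] length 1
Longest substring with no repeats: "gbef" with length 4

4


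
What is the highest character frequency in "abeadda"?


Input: abeadda
Character counts:
  'a': 3
  'b': 1
  'd': 2
  'e': 1
Maximum frequency: 3

3


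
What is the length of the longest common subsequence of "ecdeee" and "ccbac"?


LCS of "ecdeee" and "ccbac"
DP table:
           c    c    b    a    c
      0    0    0    0    0    0
  e   0    0    0    0    0    0
  c   0    1    1    1    1    1
  d   0    1    1    1    1    1
  e   0    1    1    1    1    1
  e   0    1    1    1    1    1
  e   0    1    1    1    1    1
LCS length = dp[6][5] = 1

1


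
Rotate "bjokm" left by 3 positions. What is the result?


Input: "bjokm", rotate left by 3
First 3 characters: "bjo"
Remaining characters: "km"
Concatenate remaining + first: "km" + "bjo" = "kmbjo"

kmbjo


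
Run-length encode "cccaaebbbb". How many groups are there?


Input: cccaaebbbb
Scanning for consecutive runs:
  Group 1: 'c' x 3 (positions 0-2)
  Group 2: 'a' x 2 (positions 3-4)
  Group 3: 'e' x 1 (positions 5-5)
  Group 4: 'b' x 4 (positions 6-9)
Total groups: 4

4


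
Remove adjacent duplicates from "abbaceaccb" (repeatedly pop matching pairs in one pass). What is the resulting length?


Input: abbaceaccb
Stack-based adjacent duplicate removal:
  Read 'a': push. Stack: a
  Read 'b': push. Stack: ab
  Read 'b': matches stack top 'b' => pop. Stack: a
  Read 'a': matches stack top 'a' => pop. Stack: (empty)
  Read 'c': push. Stack: c
  Read 'e': push. Stack: ce
  Read 'a': push. Stack: cea
  Read 'c': push. Stack: ceac
  Read 'c': matches stack top 'c' => pop. Stack: cea
  Read 'b': push. Stack: ceab
Final stack: "ceab" (length 4)

4


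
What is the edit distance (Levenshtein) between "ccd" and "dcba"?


Computing edit distance: "ccd" -> "dcba"
DP table:
           d    c    b    a
      0    1    2    3    4
  c   1    1    1    2    3
  c   2    2    1    2    3
  d   3    2    2    2    3
Edit distance = dp[3][4] = 3

3


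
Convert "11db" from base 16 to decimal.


Input: "11db" in base 16
Positional expansion:
  Digit '1' (value 1) x 16^3 = 4096
  Digit '1' (value 1) x 16^2 = 256
  Digit 'd' (value 13) x 16^1 = 208
  Digit 'b' (value 11) x 16^0 = 11
Sum = 4571

4571


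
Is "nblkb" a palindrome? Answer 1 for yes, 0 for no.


Input: nblkb
Reversed: bklbn
  Compare pos 0 ('n') with pos 4 ('b'): MISMATCH
  Compare pos 1 ('b') with pos 3 ('k'): MISMATCH
Result: not a palindrome

0


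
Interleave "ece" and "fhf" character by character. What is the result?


Interleaving "ece" and "fhf":
  Position 0: 'e' from first, 'f' from second => "ef"
  Position 1: 'c' from first, 'h' from second => "ch"
  Position 2: 'e' from first, 'f' from second => "ef"
Result: efchef

efchef


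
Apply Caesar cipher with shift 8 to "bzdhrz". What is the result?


Caesar cipher: shift "bzdhrz" by 8
  'b' (pos 1) + 8 = pos 9 = 'j'
  'z' (pos 25) + 8 = pos 7 = 'h'
  'd' (pos 3) + 8 = pos 11 = 'l'
  'h' (pos 7) + 8 = pos 15 = 'p'
  'r' (pos 17) + 8 = pos 25 = 'z'
  'z' (pos 25) + 8 = pos 7 = 'h'
Result: jhlpzh

jhlpzh


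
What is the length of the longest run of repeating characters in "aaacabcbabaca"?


Input: "aaacabcbabaca"
Scanning for longest run:
  Position 1 ('a'): continues run of 'a', length=2
  Position 2 ('a'): continues run of 'a', length=3
  Position 3 ('c'): new char, reset run to 1
  Position 4 ('a'): new char, reset run to 1
  Position 5 ('b'): new char, reset run to 1
  Position 6 ('c'): new char, reset run to 1
  Position 7 ('b'): new char, reset run to 1
  Position 8 ('a'): new char, reset run to 1
  Position 9 ('b'): new char, reset run to 1
  Position 10 ('a'): new char, reset run to 1
  Position 11 ('c'): new char, reset run to 1
  Position 12 ('a'): new char, reset run to 1
Longest run: 'a' with length 3

3


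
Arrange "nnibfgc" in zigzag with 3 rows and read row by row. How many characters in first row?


Zigzag "nnibfgc" into 3 rows:
Placing characters:
  'n' => row 0
  'n' => row 1
  'i' => row 2
  'b' => row 1
  'f' => row 0
  'g' => row 1
  'c' => row 2
Rows:
  Row 0: "nf"
  Row 1: "nbg"
  Row 2: "ic"
First row length: 2

2


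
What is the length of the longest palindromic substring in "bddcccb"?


Input: "bddcccb"
Checking substrings for palindromes:
  [3:6] "ccc" (len 3) => palindrome
  [1:3] "dd" (len 2) => palindrome
  [3:5] "cc" (len 2) => palindrome
  [4:6] "cc" (len 2) => palindrome
Longest palindromic substring: "ccc" with length 3

3


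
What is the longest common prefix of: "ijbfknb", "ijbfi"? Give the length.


Words: ijbfknb, ijbfi
  Position 0: all 'i' => match
  Position 1: all 'j' => match
  Position 2: all 'b' => match
  Position 3: all 'f' => match
  Position 4: ('k', 'i') => mismatch, stop
LCP = "ijbf" (length 4)

4


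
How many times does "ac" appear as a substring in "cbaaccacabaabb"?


Searching for "ac" in "cbaaccacabaabb"
Scanning each position:
  Position 0: "cb" => no
  Position 1: "ba" => no
  Position 2: "aa" => no
  Position 3: "ac" => MATCH
  Position 4: "cc" => no
  Position 5: "ca" => no
  Position 6: "ac" => MATCH
  Position 7: "ca" => no
  Position 8: "ab" => no
  Position 9: "ba" => no
  Position 10: "aa" => no
  Position 11: "ab" => no
  Position 12: "bb" => no
Total occurrences: 2

2


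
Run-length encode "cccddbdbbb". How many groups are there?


Input: cccddbdbbb
Scanning for consecutive runs:
  Group 1: 'c' x 3 (positions 0-2)
  Group 2: 'd' x 2 (positions 3-4)
  Group 3: 'b' x 1 (positions 5-5)
  Group 4: 'd' x 1 (positions 6-6)
  Group 5: 'b' x 3 (positions 7-9)
Total groups: 5

5


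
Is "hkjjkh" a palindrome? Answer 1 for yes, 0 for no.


Input: hkjjkh
Reversed: hkjjkh
  Compare pos 0 ('h') with pos 5 ('h'): match
  Compare pos 1 ('k') with pos 4 ('k'): match
  Compare pos 2 ('j') with pos 3 ('j'): match
Result: palindrome

1


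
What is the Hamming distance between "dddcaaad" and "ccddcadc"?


Comparing "dddcaaad" and "ccddcadc" position by position:
  Position 0: 'd' vs 'c' => differ
  Position 1: 'd' vs 'c' => differ
  Position 2: 'd' vs 'd' => same
  Position 3: 'c' vs 'd' => differ
  Position 4: 'a' vs 'c' => differ
  Position 5: 'a' vs 'a' => same
  Position 6: 'a' vs 'd' => differ
  Position 7: 'd' vs 'c' => differ
Total differences (Hamming distance): 6

6


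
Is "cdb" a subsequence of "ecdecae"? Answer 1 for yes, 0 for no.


Check if "cdb" is a subsequence of "ecdecae"
Greedy scan:
  Position 0 ('e'): no match needed
  Position 1 ('c'): matches sub[0] = 'c'
  Position 2 ('d'): matches sub[1] = 'd'
  Position 3 ('e'): no match needed
  Position 4 ('c'): no match needed
  Position 5 ('a'): no match needed
  Position 6 ('e'): no match needed
Only matched 2/3 characters => not a subsequence

0


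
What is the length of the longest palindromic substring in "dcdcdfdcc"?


Input: "dcdcdfdcc"
Checking substrings for palindromes:
  [0:5] "dcdcd" (len 5) => palindrome
  [3:8] "cdfdc" (len 5) => palindrome
  [0:3] "dcd" (len 3) => palindrome
  [1:4] "cdc" (len 3) => palindrome
  [2:5] "dcd" (len 3) => palindrome
  [4:7] "dfd" (len 3) => palindrome
Longest palindromic substring: "dcdcd" with length 5

5


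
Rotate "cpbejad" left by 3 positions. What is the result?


Input: "cpbejad", rotate left by 3
First 3 characters: "cpb"
Remaining characters: "ejad"
Concatenate remaining + first: "ejad" + "cpb" = "ejadcpb"

ejadcpb


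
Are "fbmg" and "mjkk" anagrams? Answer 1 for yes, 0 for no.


Strings: "fbmg", "mjkk"
Sorted first:  bfgm
Sorted second: jkkm
Differ at position 0: 'b' vs 'j' => not anagrams

0


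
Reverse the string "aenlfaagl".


Input: aenlfaagl
Reading characters right to left:
  Position 8: 'l'
  Position 7: 'g'
  Position 6: 'a'
  Position 5: 'a'
  Position 4: 'f'
  Position 3: 'l'
  Position 2: 'n'
  Position 1: 'e'
  Position 0: 'a'
Reversed: lgaaflnea

lgaaflnea


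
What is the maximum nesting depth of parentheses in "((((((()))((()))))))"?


Input: "((((((()))((()))))))"
Tracking depth:
  Position 0 '(': depth becomes 1
  Position 1 '(': depth becomes 2
  Position 2 '(': depth becomes 3
  Position 3 '(': depth becomes 4
  Position 4 '(': depth becomes 5
  Position 5 '(': depth becomes 6
  Position 6 '(': depth becomes 7
  Position 7 ')': depth becomes 6
  Position 8 ')': depth becomes 5
  Position 9 ')': depth becomes 4
  Position 10 '(': depth becomes 5
  Position 11 '(': depth becomes 6
  Position 12 '(': depth becomes 7
  Position 13 ')': depth becomes 6
  Position 14 ')': depth becomes 5
  Position 15 ')': depth becomes 4
  Position 16 ')': depth becomes 3
  Position 17 ')': depth becomes 2
  Position 18 ')': depth becomes 1
  Position 19 ')': depth becomes 0
Maximum depth reached: 7

7


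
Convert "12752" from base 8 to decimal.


Input: "12752" in base 8
Positional expansion:
  Digit '1' (value 1) x 8^4 = 4096
  Digit '2' (value 2) x 8^3 = 1024
  Digit '7' (value 7) x 8^2 = 448
  Digit '5' (value 5) x 8^1 = 40
  Digit '2' (value 2) x 8^0 = 2
Sum = 5610

5610


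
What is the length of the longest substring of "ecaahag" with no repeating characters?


Input: "ecaahag"
Sliding window (track last position of each char):
  Position 0 ('e'): window [0,0] length 1 -- new best
  Position 1 ('c'): window [0,1] length 2 -- new best
  Position 2 ('a'): window [0,2] length 3 -- new best
  Position 3 ('a'): repeat (last at 2), move window start to 3
  Position 3 ('a'): window [3,3] length 1
  Position 4 ('h'): window [3,4] length 2
  Position 5 ('a'): repeat (last at 3), move window start to 4
  Position 5 ('a'): window [4,5] length 2
  Position 6 ('g'): window [4,6] length 3
Longest substring with no repeats: "eca" with length 3

3


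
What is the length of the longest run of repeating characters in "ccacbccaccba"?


Input: "ccacbccaccba"
Scanning for longest run:
  Position 1 ('c'): continues run of 'c', length=2
  Position 2 ('a'): new char, reset run to 1
  Position 3 ('c'): new char, reset run to 1
  Position 4 ('b'): new char, reset run to 1
  Position 5 ('c'): new char, reset run to 1
  Position 6 ('c'): continues run of 'c', length=2
  Position 7 ('a'): new char, reset run to 1
  Position 8 ('c'): new char, reset run to 1
  Position 9 ('c'): continues run of 'c', length=2
  Position 10 ('b'): new char, reset run to 1
  Position 11 ('a'): new char, reset run to 1
Longest run: 'c' with length 2

2


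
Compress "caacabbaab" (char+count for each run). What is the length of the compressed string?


Input: caacabbaab
Runs:
  'c' x 1 => "c1"
  'a' x 2 => "a2"
  'c' x 1 => "c1"
  'a' x 1 => "a1"
  'b' x 2 => "b2"
  'a' x 2 => "a2"
  'b' x 1 => "b1"
Compressed: "c1a2c1a1b2a2b1"
Compressed length: 14

14


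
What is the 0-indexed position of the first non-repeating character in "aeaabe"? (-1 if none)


Input: aeaabe
Character frequencies:
  'a': 3
  'b': 1
  'e': 2
Scanning left to right for freq == 1:
  Position 0 ('a'): freq=3, skip
  Position 1 ('e'): freq=2, skip
  Position 2 ('a'): freq=3, skip
  Position 3 ('a'): freq=3, skip
  Position 4 ('b'): unique! => answer = 4

4


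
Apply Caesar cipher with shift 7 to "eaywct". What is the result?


Caesar cipher: shift "eaywct" by 7
  'e' (pos 4) + 7 = pos 11 = 'l'
  'a' (pos 0) + 7 = pos 7 = 'h'
  'y' (pos 24) + 7 = pos 5 = 'f'
  'w' (pos 22) + 7 = pos 3 = 'd'
  'c' (pos 2) + 7 = pos 9 = 'j'
  't' (pos 19) + 7 = pos 0 = 'a'
Result: lhfdja

lhfdja


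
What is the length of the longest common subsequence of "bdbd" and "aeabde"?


LCS of "bdbd" and "aeabde"
DP table:
           a    e    a    b    d    e
      0    0    0    0    0    0    0
  b   0    0    0    0    1    1    1
  d   0    0    0    0    1    2    2
  b   0    0    0    0    1    2    2
  d   0    0    0    0    1    2    2
LCS length = dp[4][6] = 2

2


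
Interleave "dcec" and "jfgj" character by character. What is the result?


Interleaving "dcec" and "jfgj":
  Position 0: 'd' from first, 'j' from second => "dj"
  Position 1: 'c' from first, 'f' from second => "cf"
  Position 2: 'e' from first, 'g' from second => "eg"
  Position 3: 'c' from first, 'j' from second => "cj"
Result: djcfegcj

djcfegcj


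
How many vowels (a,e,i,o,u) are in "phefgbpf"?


Input: phefgbpf
Checking each character:
  'p' at position 0: consonant
  'h' at position 1: consonant
  'e' at position 2: vowel (running total: 1)
  'f' at position 3: consonant
  'g' at position 4: consonant
  'b' at position 5: consonant
  'p' at position 6: consonant
  'f' at position 7: consonant
Total vowels: 1

1


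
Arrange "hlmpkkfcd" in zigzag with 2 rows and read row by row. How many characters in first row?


Zigzag "hlmpkkfcd" into 2 rows:
Placing characters:
  'h' => row 0
  'l' => row 1
  'm' => row 0
  'p' => row 1
  'k' => row 0
  'k' => row 1
  'f' => row 0
  'c' => row 1
  'd' => row 0
Rows:
  Row 0: "hmkfd"
  Row 1: "lpkc"
First row length: 5

5


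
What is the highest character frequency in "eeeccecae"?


Input: eeeccecae
Character counts:
  'a': 1
  'c': 3
  'e': 5
Maximum frequency: 5

5


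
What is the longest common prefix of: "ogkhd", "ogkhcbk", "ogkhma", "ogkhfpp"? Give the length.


Words: ogkhd, ogkhcbk, ogkhma, ogkhfpp
  Position 0: all 'o' => match
  Position 1: all 'g' => match
  Position 2: all 'k' => match
  Position 3: all 'h' => match
  Position 4: ('d', 'c', 'm', 'f') => mismatch, stop
LCP = "ogkh" (length 4)

4


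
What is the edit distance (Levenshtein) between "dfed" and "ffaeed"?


Computing edit distance: "dfed" -> "ffaeed"
DP table:
           f    f    a    e    e    d
      0    1    2    3    4    5    6
  d   1    1    2    3    4    5    5
  f   2    1    1    2    3    4    5
  e   3    2    2    2    2    3    4
  d   4    3    3    3    3    3    3
Edit distance = dp[4][6] = 3

3


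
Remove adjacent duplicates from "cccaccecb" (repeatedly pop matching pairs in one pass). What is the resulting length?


Input: cccaccecb
Stack-based adjacent duplicate removal:
  Read 'c': push. Stack: c
  Read 'c': matches stack top 'c' => pop. Stack: (empty)
  Read 'c': push. Stack: c
  Read 'a': push. Stack: ca
  Read 'c': push. Stack: cac
  Read 'c': matches stack top 'c' => pop. Stack: ca
  Read 'e': push. Stack: cae
  Read 'c': push. Stack: caec
  Read 'b': push. Stack: caecb
Final stack: "caecb" (length 5)

5


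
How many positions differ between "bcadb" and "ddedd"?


Comparing "bcadb" and "ddedd" position by position:
  Position 0: 'b' vs 'd' => DIFFER
  Position 1: 'c' vs 'd' => DIFFER
  Position 2: 'a' vs 'e' => DIFFER
  Position 3: 'd' vs 'd' => same
  Position 4: 'b' vs 'd' => DIFFER
Positions that differ: 4

4


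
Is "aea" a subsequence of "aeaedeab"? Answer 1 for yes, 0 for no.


Check if "aea" is a subsequence of "aeaedeab"
Greedy scan:
  Position 0 ('a'): matches sub[0] = 'a'
  Position 1 ('e'): matches sub[1] = 'e'
  Position 2 ('a'): matches sub[2] = 'a'
  Position 3 ('e'): no match needed
  Position 4 ('d'): no match needed
  Position 5 ('e'): no match needed
  Position 6 ('a'): no match needed
  Position 7 ('b'): no match needed
All 3 characters matched => is a subsequence

1


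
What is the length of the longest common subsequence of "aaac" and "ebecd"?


LCS of "aaac" and "ebecd"
DP table:
           e    b    e    c    d
      0    0    0    0    0    0
  a   0    0    0    0    0    0
  a   0    0    0    0    0    0
  a   0    0    0    0    0    0
  c   0    0    0    0    1    1
LCS length = dp[4][5] = 1

1


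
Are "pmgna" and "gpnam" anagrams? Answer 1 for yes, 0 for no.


Strings: "pmgna", "gpnam"
Sorted first:  agmnp
Sorted second: agmnp
Sorted forms match => anagrams

1


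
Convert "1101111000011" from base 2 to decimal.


Input: "1101111000011" in base 2
Positional expansion:
  Digit '1' (value 1) x 2^12 = 4096
  Digit '1' (value 1) x 2^11 = 2048
  Digit '0' (value 0) x 2^10 = 0
  Digit '1' (value 1) x 2^9 = 512
  Digit '1' (value 1) x 2^8 = 256
  Digit '1' (value 1) x 2^7 = 128
  Digit '1' (value 1) x 2^6 = 64
  Digit '0' (value 0) x 2^5 = 0
  Digit '0' (value 0) x 2^4 = 0
  Digit '0' (value 0) x 2^3 = 0
  Digit '0' (value 0) x 2^2 = 0
  Digit '1' (value 1) x 2^1 = 2
  Digit '1' (value 1) x 2^0 = 1
Sum = 7107

7107


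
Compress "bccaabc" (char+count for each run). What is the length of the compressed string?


Input: bccaabc
Runs:
  'b' x 1 => "b1"
  'c' x 2 => "c2"
  'a' x 2 => "a2"
  'b' x 1 => "b1"
  'c' x 1 => "c1"
Compressed: "b1c2a2b1c1"
Compressed length: 10

10


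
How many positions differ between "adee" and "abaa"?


Comparing "adee" and "abaa" position by position:
  Position 0: 'a' vs 'a' => same
  Position 1: 'd' vs 'b' => DIFFER
  Position 2: 'e' vs 'a' => DIFFER
  Position 3: 'e' vs 'a' => DIFFER
Positions that differ: 3

3


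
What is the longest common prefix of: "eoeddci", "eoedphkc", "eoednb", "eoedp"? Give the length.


Words: eoeddci, eoedphkc, eoednb, eoedp
  Position 0: all 'e' => match
  Position 1: all 'o' => match
  Position 2: all 'e' => match
  Position 3: all 'd' => match
  Position 4: ('d', 'p', 'n', 'p') => mismatch, stop
LCP = "eoed" (length 4)

4


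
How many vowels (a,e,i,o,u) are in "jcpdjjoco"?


Input: jcpdjjoco
Checking each character:
  'j' at position 0: consonant
  'c' at position 1: consonant
  'p' at position 2: consonant
  'd' at position 3: consonant
  'j' at position 4: consonant
  'j' at position 5: consonant
  'o' at position 6: vowel (running total: 1)
  'c' at position 7: consonant
  'o' at position 8: vowel (running total: 2)
Total vowels: 2

2


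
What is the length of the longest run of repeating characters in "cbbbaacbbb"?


Input: "cbbbaacbbb"
Scanning for longest run:
  Position 1 ('b'): new char, reset run to 1
  Position 2 ('b'): continues run of 'b', length=2
  Position 3 ('b'): continues run of 'b', length=3
  Position 4 ('a'): new char, reset run to 1
  Position 5 ('a'): continues run of 'a', length=2
  Position 6 ('c'): new char, reset run to 1
  Position 7 ('b'): new char, reset run to 1
  Position 8 ('b'): continues run of 'b', length=2
  Position 9 ('b'): continues run of 'b', length=3
Longest run: 'b' with length 3

3


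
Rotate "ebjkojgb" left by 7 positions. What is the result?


Input: "ebjkojgb", rotate left by 7
First 7 characters: "ebjkojg"
Remaining characters: "b"
Concatenate remaining + first: "b" + "ebjkojg" = "bebjkojg"

bebjkojg


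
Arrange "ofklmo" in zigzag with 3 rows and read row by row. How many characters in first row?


Zigzag "ofklmo" into 3 rows:
Placing characters:
  'o' => row 0
  'f' => row 1
  'k' => row 2
  'l' => row 1
  'm' => row 0
  'o' => row 1
Rows:
  Row 0: "om"
  Row 1: "flo"
  Row 2: "k"
First row length: 2

2


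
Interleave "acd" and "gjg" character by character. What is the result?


Interleaving "acd" and "gjg":
  Position 0: 'a' from first, 'g' from second => "ag"
  Position 1: 'c' from first, 'j' from second => "cj"
  Position 2: 'd' from first, 'g' from second => "dg"
Result: agcjdg

agcjdg


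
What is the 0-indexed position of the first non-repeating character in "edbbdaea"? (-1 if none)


Input: edbbdaea
Character frequencies:
  'a': 2
  'b': 2
  'd': 2
  'e': 2
Scanning left to right for freq == 1:
  Position 0 ('e'): freq=2, skip
  Position 1 ('d'): freq=2, skip
  Position 2 ('b'): freq=2, skip
  Position 3 ('b'): freq=2, skip
  Position 4 ('d'): freq=2, skip
  Position 5 ('a'): freq=2, skip
  Position 6 ('e'): freq=2, skip
  Position 7 ('a'): freq=2, skip
  No unique character found => answer = -1

-1


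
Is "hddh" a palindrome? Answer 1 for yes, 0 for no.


Input: hddh
Reversed: hddh
  Compare pos 0 ('h') with pos 3 ('h'): match
  Compare pos 1 ('d') with pos 2 ('d'): match
Result: palindrome

1


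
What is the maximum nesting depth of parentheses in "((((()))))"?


Input: "((((()))))"
Tracking depth:
  Position 0 '(': depth becomes 1
  Position 1 '(': depth becomes 2
  Position 2 '(': depth becomes 3
  Position 3 '(': depth becomes 4
  Position 4 '(': depth becomes 5
  Position 5 ')': depth becomes 4
  Position 6 ')': depth becomes 3
  Position 7 ')': depth becomes 2
  Position 8 ')': depth becomes 1
  Position 9 ')': depth becomes 0
Maximum depth reached: 5

5


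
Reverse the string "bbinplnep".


Input: bbinplnep
Reading characters right to left:
  Position 8: 'p'
  Position 7: 'e'
  Position 6: 'n'
  Position 5: 'l'
  Position 4: 'p'
  Position 3: 'n'
  Position 2: 'i'
  Position 1: 'b'
  Position 0: 'b'
Reversed: penlpnibb

penlpnibb


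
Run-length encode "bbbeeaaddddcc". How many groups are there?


Input: bbbeeaaddddcc
Scanning for consecutive runs:
  Group 1: 'b' x 3 (positions 0-2)
  Group 2: 'e' x 2 (positions 3-4)
  Group 3: 'a' x 2 (positions 5-6)
  Group 4: 'd' x 4 (positions 7-10)
  Group 5: 'c' x 2 (positions 11-12)
Total groups: 5

5


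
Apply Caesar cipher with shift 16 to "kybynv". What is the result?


Caesar cipher: shift "kybynv" by 16
  'k' (pos 10) + 16 = pos 0 = 'a'
  'y' (pos 24) + 16 = pos 14 = 'o'
  'b' (pos 1) + 16 = pos 17 = 'r'
  'y' (pos 24) + 16 = pos 14 = 'o'
  'n' (pos 13) + 16 = pos 3 = 'd'
  'v' (pos 21) + 16 = pos 11 = 'l'
Result: aorodl

aorodl


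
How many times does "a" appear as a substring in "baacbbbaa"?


Searching for "a" in "baacbbbaa"
Scanning each position:
  Position 0: "b" => no
  Position 1: "a" => MATCH
  Position 2: "a" => MATCH
  Position 3: "c" => no
  Position 4: "b" => no
  Position 5: "b" => no
  Position 6: "b" => no
  Position 7: "a" => MATCH
  Position 8: "a" => MATCH
Total occurrences: 4

4


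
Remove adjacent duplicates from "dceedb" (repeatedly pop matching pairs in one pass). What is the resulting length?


Input: dceedb
Stack-based adjacent duplicate removal:
  Read 'd': push. Stack: d
  Read 'c': push. Stack: dc
  Read 'e': push. Stack: dce
  Read 'e': matches stack top 'e' => pop. Stack: dc
  Read 'd': push. Stack: dcd
  Read 'b': push. Stack: dcdb
Final stack: "dcdb" (length 4)

4


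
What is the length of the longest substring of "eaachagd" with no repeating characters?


Input: "eaachagd"
Sliding window (track last position of each char):
  Position 0 ('e'): window [0,0] length 1 -- new best
  Position 1 ('a'): window [0,1] length 2 -- new best
  Position 2 ('a'): repeat (last at 1), move window start to 2
  Position 2 ('a'): window [2,2] length 1
  Position 3 ('c'): window [2,3] length 2
  Position 4 ('h'): window [2,4] length 3 -- new best
  Position 5 ('a'): repeat (last at 2), move window start to 3
  Position 5 ('a'): window [3,5] length 3
  Position 6 ('g'): window [3,6] length 4 -- new best
  Position 7 ('d'): window [3,7] length 5 -- new best
Longest substring with no repeats: "chagd" with length 5

5


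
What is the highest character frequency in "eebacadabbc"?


Input: eebacadabbc
Character counts:
  'a': 3
  'b': 3
  'c': 2
  'd': 1
  'e': 2
Maximum frequency: 3

3


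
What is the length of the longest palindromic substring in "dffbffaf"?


Input: "dffbffaf"
Checking substrings for palindromes:
  [1:6] "ffbff" (len 5) => palindrome
  [2:5] "fbf" (len 3) => palindrome
  [5:8] "faf" (len 3) => palindrome
  [1:3] "ff" (len 2) => palindrome
  [4:6] "ff" (len 2) => palindrome
Longest palindromic substring: "ffbff" with length 5

5


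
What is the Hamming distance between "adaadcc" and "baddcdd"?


Comparing "adaadcc" and "baddcdd" position by position:
  Position 0: 'a' vs 'b' => differ
  Position 1: 'd' vs 'a' => differ
  Position 2: 'a' vs 'd' => differ
  Position 3: 'a' vs 'd' => differ
  Position 4: 'd' vs 'c' => differ
  Position 5: 'c' vs 'd' => differ
  Position 6: 'c' vs 'd' => differ
Total differences (Hamming distance): 7

7
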